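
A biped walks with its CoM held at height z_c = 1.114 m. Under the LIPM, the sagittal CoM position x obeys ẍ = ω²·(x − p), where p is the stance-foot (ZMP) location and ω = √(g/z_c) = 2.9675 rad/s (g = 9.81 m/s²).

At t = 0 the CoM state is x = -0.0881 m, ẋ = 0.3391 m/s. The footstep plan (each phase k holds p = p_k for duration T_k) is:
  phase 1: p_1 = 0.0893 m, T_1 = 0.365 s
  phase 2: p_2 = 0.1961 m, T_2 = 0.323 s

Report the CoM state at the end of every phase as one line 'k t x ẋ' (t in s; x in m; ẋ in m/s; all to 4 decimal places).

1 0.3650 -0.0533 -0.1302
2 0.6880 -0.2257 -1.0178

phase 1: p=0.0893, T=0.365, ωT=1.083137, cosh=1.646232, sinh=1.307701; start (x,ẋ)=(-0.088100, 0.339100) → end (x,ẋ)=(-0.053309, -0.130181)
phase 2: p=0.1961, T=0.323, ωT=0.958502, cosh=1.495628, sinh=1.112161; start (x,ẋ)=(-0.053309, -0.130181) → end (x,ẋ)=(-0.225712, -1.017837)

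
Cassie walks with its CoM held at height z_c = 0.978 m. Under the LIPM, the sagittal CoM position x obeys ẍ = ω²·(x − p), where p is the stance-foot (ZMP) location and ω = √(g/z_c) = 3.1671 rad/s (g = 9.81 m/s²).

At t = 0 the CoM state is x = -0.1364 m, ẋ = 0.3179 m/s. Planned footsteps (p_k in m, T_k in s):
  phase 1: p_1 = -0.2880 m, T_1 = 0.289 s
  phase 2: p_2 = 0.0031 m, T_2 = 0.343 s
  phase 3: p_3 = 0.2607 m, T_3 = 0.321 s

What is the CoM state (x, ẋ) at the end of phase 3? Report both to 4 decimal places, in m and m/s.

phase 1: p=-0.2880, T=0.289, ωT=0.915292, cosh=1.448952, sinh=1.048552; start (x,ẋ)=(-0.136400, 0.317900) → end (x,ẋ)=(0.036910, 0.964066)
phase 2: p=0.0031, T=0.343, ωT=1.086315, cosh=1.650396, sinh=1.312939; start (x,ẋ)=(0.036910, 0.964066) → end (x,ẋ)=(0.458559, 1.731681)
phase 3: p=0.2607, T=0.321, ωT=1.016639, cosh=1.562849, sinh=1.201041; start (x,ẋ)=(0.458559, 1.731681) → end (x,ẋ)=(1.226619, 3.458976)

x = 1.2266, ẋ = 3.4590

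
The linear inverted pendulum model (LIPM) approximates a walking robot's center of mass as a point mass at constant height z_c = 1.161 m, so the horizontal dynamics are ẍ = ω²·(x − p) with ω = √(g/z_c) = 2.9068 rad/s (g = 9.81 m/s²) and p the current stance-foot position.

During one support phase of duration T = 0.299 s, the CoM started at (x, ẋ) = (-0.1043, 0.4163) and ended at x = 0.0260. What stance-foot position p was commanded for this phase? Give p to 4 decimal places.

ωT = 2.9068·0.299 = 0.869133; cosh(ωT) = 1.402079, sinh(ωT) = 0.982764
x(T) = p + (x₀−p)·cosh(ωT) + (ẋ₀/ω)·sinh(ωT) ⇒ p·(1 − cosh) = x(T) − x₀·cosh − (ẋ₀/ω)·sinh
numerator   = 0.0260 − (-0.1043)·1.402079 − (0.4163/2.9068)·0.982764 = 0.031489
denominator = 1 − 1.402079 = -0.402079
p = 0.031489 / -0.402079 = -0.0783

p = -0.0783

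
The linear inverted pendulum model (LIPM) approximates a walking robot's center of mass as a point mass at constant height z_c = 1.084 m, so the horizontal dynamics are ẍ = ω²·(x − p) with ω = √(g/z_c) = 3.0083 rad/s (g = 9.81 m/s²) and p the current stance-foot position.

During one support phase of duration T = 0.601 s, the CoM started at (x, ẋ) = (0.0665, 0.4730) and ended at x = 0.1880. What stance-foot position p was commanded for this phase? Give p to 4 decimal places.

p = 0.2284

ωT = 3.0083·0.601 = 1.807988; cosh(ωT) = 3.131076, sinh(ωT) = 2.967092
x(T) = p + (x₀−p)·cosh(ωT) + (ẋ₀/ω)·sinh(ωT) ⇒ p·(1 − cosh) = x(T) − x₀·cosh − (ẋ₀/ω)·sinh
numerator   = 0.1880 − (0.0665)·3.131076 − (0.4730/3.0083)·2.967092 = -0.486737
denominator = 1 − 3.131076 = -2.131076
p = -0.486737 / -2.131076 = 0.2284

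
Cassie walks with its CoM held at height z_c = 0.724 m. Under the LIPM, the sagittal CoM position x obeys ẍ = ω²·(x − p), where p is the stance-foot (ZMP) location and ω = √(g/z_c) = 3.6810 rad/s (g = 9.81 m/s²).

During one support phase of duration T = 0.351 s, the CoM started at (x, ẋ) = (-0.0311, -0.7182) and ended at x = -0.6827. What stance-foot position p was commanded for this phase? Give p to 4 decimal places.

ωT = 3.6810·0.351 = 1.292031; cosh(ωT) = 1.957442, sinh(ωT) = 1.682730
x(T) = p + (x₀−p)·cosh(ωT) + (ẋ₀/ω)·sinh(ωT) ⇒ p·(1 − cosh) = x(T) − x₀·cosh − (ẋ₀/ω)·sinh
numerator   = -0.6827 − (-0.0311)·1.957442 − (-0.7182/3.6810)·1.682730 = -0.293506
denominator = 1 − 1.957442 = -0.957442
p = -0.293506 / -0.957442 = 0.3066

p = 0.3066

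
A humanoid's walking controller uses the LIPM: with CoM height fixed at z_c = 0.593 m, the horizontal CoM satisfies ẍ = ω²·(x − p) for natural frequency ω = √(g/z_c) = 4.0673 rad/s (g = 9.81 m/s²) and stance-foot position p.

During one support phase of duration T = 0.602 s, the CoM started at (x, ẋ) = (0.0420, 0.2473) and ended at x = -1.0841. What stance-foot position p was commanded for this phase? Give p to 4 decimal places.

ωT = 4.0673·0.602 = 2.448515; cosh(ωT) = 5.828784, sinh(ωT) = 5.742362
x(T) = p + (x₀−p)·cosh(ωT) + (ẋ₀/ω)·sinh(ωT) ⇒ p·(1 − cosh) = x(T) − x₀·cosh − (ẋ₀/ω)·sinh
numerator   = -1.0841 − (0.0420)·5.828784 − (0.2473/4.0673)·5.742362 = -1.678056
denominator = 1 − 5.828784 = -4.828784
p = -1.678056 / -4.828784 = 0.3475

p = 0.3475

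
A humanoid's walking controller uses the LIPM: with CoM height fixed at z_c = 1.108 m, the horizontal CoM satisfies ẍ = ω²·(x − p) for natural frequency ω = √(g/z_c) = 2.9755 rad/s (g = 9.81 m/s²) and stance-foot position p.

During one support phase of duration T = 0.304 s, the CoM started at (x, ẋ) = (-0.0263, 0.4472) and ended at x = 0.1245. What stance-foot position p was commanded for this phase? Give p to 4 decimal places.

p = -0.0161

ωT = 2.9755·0.304 = 0.904552; cosh(ωT) = 1.437774, sinh(ωT) = 1.033051
x(T) = p + (x₀−p)·cosh(ωT) + (ẋ₀/ω)·sinh(ωT) ⇒ p·(1 − cosh) = x(T) − x₀·cosh − (ẋ₀/ω)·sinh
numerator   = 0.1245 − (-0.0263)·1.437774 − (0.4472/2.9755)·1.033051 = 0.007052
denominator = 1 − 1.437774 = -0.437774
p = 0.007052 / -0.437774 = -0.0161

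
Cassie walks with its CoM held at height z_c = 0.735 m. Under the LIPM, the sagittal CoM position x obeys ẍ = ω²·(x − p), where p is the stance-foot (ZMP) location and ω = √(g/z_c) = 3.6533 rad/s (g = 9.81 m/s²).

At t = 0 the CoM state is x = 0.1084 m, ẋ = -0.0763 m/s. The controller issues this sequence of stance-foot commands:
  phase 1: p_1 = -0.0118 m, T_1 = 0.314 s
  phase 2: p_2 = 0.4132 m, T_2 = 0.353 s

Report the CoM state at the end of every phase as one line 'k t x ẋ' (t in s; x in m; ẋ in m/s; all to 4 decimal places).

1 0.3140 0.1670 0.4895
2 0.6670 0.1571 -0.5533

phase 1: p=-0.0118, T=0.314, ωT=1.147136, cosh=1.733353, sinh=1.415808; start (x,ẋ)=(0.108400, -0.076300) → end (x,ẋ)=(0.166980, 0.489464)
phase 2: p=0.4132, T=0.353, ωT=1.289615, cosh=1.953382, sinh=1.678006; start (x,ẋ)=(0.166980, 0.489464) → end (x,ẋ)=(0.157054, -0.553284)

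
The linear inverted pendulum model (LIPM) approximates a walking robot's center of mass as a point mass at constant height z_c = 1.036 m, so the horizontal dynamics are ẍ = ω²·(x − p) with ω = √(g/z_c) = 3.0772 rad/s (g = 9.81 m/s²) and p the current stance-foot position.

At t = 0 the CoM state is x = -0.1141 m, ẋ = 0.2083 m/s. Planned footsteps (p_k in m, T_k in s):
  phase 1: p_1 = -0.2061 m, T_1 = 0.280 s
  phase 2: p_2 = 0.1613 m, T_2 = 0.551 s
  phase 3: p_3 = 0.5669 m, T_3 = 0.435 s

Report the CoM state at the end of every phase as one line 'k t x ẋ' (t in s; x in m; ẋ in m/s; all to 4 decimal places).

phase 1: p=-0.2061, T=0.280, ωT=0.861616, cosh=1.394731, sinh=0.972252; start (x,ẋ)=(-0.114100, 0.208300) → end (x,ẋ)=(-0.011972, 0.565769)
phase 2: p=0.1613, T=0.551, ωT=1.695537, cosh=2.816537, sinh=2.633036; start (x,ẋ)=(-0.011972, 0.565769) → end (x,ẋ)=(0.157380, 0.189597)
phase 3: p=0.5669, T=0.435, ωT=1.338582, cosh=2.037925, sinh=1.775707; start (x,ẋ)=(0.157380, 0.189597) → end (x,ẋ)=(-0.158263, -1.851317)

1 0.2800 -0.0120 0.5658
2 0.8310 0.1574 0.1896
3 1.2660 -0.1583 -1.8513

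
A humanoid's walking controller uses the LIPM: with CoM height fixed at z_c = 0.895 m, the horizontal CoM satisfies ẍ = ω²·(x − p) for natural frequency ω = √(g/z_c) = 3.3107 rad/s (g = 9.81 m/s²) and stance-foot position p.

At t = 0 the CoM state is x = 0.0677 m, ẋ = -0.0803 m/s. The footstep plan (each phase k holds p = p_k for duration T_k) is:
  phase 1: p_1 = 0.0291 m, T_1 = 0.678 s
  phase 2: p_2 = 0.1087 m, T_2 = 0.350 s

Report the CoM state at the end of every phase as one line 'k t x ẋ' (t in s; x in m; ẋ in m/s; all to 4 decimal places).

phase 1: p=0.0291, T=0.678, ωT=2.244655, cosh=4.771560, sinh=4.665596; start (x,ẋ)=(0.067700, -0.080300) → end (x,ẋ)=(0.100120, 0.213074)
phase 2: p=0.1087, T=0.350, ωT=1.158745, cosh=1.749906, sinh=1.436026; start (x,ẋ)=(0.100120, 0.213074) → end (x,ẋ)=(0.186107, 0.332067)

1 0.6780 0.1001 0.2131
2 1.0280 0.1861 0.3321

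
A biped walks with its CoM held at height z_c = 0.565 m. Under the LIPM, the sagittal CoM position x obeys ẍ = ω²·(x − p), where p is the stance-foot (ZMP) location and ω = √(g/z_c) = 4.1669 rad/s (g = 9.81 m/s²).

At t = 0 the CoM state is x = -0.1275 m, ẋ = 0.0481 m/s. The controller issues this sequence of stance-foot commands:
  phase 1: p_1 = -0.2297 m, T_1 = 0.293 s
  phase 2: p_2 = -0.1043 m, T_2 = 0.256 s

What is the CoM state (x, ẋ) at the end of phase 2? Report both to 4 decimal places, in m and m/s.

phase 1: p=-0.2297, T=0.293, ωT=1.220902, cosh=1.842604, sinh=1.547640; start (x,ẋ)=(-0.127500, 0.048100) → end (x,ẋ)=(-0.023521, 0.747703)
phase 2: p=-0.1043, T=0.256, ωT=1.066726, cosh=1.624992, sinh=1.280859; start (x,ẋ)=(-0.023521, 0.747703) → end (x,ẋ)=(0.256801, 1.646146)

x = 0.2568, ẋ = 1.6461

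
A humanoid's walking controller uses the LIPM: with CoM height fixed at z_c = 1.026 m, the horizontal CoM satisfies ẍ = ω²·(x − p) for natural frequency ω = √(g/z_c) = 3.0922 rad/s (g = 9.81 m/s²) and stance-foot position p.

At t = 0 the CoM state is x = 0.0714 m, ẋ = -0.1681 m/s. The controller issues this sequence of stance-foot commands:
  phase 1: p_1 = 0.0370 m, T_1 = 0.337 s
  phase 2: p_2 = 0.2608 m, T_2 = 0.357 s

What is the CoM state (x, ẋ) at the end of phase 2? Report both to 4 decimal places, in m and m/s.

phase 1: p=0.0370, T=0.337, ωT=1.042071, cosh=1.593903, sinh=1.241180; start (x,ẋ)=(0.071400, -0.168100) → end (x,ẋ)=(0.024357, -0.135909)
phase 2: p=0.2608, T=0.357, ωT=1.103915, cosh=1.673761, sinh=1.342191; start (x,ẋ)=(0.024357, -0.135909) → end (x,ẋ)=(-0.193942, -1.208795)

x = -0.1939, ẋ = -1.2088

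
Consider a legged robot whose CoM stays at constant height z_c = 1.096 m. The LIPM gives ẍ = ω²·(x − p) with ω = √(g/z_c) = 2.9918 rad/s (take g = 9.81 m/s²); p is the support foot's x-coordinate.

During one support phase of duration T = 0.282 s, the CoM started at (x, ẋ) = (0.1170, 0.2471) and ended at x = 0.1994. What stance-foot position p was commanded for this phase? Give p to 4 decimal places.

ωT = 2.9918·0.282 = 0.843688; cosh(ωT) = 1.377523, sinh(ωT) = 0.947402
x(T) = p + (x₀−p)·cosh(ωT) + (ẋ₀/ω)·sinh(ωT) ⇒ p·(1 − cosh) = x(T) − x₀·cosh − (ẋ₀/ω)·sinh
numerator   = 0.1994 − (0.1170)·1.377523 − (0.2471/2.9918)·0.947402 = -0.040018
denominator = 1 − 1.377523 = -0.377523
p = -0.040018 / -0.377523 = 0.1060

p = 0.1060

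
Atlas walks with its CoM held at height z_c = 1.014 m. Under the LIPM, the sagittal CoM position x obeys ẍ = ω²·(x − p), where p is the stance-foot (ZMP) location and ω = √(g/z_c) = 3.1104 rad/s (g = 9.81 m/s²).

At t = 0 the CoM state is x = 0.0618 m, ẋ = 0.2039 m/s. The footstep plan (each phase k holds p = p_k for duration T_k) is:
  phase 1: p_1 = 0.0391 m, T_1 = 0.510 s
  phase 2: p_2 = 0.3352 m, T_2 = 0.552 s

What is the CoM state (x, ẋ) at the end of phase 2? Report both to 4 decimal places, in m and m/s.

phase 1: p=0.0391, T=0.510, ωT=1.586304, cosh=2.545169, sinh=2.340489; start (x,ẋ)=(0.061800, 0.203900) → end (x,ẋ)=(0.250304, 0.684213)
phase 2: p=0.3352, T=0.552, ωT=1.716941, cosh=2.873543, sinh=2.693928; start (x,ẋ)=(0.250304, 0.684213) → end (x,ẋ)=(0.683848, 1.254758)

x = 0.6838, ẋ = 1.2548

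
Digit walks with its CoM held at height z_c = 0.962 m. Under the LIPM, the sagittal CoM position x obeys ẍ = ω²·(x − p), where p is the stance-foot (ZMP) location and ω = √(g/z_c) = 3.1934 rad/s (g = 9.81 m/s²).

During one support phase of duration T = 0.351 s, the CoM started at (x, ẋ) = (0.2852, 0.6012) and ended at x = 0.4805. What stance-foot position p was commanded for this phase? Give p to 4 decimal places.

ωT = 3.1934·0.351 = 1.120883; cosh(ωT) = 1.696777, sinh(ωT) = 1.370786
x(T) = p + (x₀−p)·cosh(ωT) + (ẋ₀/ω)·sinh(ωT) ⇒ p·(1 − cosh) = x(T) − x₀·cosh − (ẋ₀/ω)·sinh
numerator   = 0.4805 − (0.2852)·1.696777 − (0.6012/3.1934)·1.370786 = -0.261489
denominator = 1 − 1.696777 = -0.696777
p = -0.261489 / -0.696777 = 0.3753

p = 0.3753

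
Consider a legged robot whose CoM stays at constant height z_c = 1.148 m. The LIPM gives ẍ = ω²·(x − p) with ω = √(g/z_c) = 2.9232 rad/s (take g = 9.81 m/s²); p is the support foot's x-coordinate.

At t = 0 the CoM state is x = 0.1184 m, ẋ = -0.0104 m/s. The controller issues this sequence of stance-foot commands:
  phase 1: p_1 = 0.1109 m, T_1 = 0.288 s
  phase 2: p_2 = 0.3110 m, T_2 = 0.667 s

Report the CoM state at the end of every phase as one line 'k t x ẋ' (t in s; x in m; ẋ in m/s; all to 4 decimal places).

phase 1: p=0.1109, T=0.288, ωT=0.841882, cosh=1.375814, sinh=0.944915; start (x,ẋ)=(0.118400, -0.010400) → end (x,ẋ)=(0.117857, 0.006408)
phase 2: p=0.3110, T=0.667, ωT=1.949774, cosh=3.584704, sinh=3.442398; start (x,ẋ)=(0.117857, 0.006408) → end (x,ẋ)=(-0.373815, -1.920594)

1 0.2880 0.1179 0.0064
2 0.9550 -0.3738 -1.9206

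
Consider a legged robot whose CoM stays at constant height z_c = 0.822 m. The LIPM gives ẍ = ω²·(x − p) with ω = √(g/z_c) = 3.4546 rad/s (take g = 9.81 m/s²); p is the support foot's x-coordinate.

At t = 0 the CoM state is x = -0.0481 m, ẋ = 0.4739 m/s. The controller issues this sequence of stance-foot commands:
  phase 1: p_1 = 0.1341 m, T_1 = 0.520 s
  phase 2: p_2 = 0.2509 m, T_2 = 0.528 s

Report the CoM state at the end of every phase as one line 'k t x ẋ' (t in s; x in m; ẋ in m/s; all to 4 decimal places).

1 0.5200 -0.0281 -0.3772
2 1.0480 -0.9655 -4.1076

phase 1: p=0.1341, T=0.520, ωT=1.796392, cosh=3.096878, sinh=2.930982; start (x,ẋ)=(-0.048100, 0.473900) → end (x,ẋ)=(-0.028081, -0.377232)
phase 2: p=0.2509, T=0.528, ωT=1.824029, cosh=3.179074, sinh=3.017700; start (x,ẋ)=(-0.028081, -0.377232) → end (x,ẋ)=(-0.965524, -4.107608)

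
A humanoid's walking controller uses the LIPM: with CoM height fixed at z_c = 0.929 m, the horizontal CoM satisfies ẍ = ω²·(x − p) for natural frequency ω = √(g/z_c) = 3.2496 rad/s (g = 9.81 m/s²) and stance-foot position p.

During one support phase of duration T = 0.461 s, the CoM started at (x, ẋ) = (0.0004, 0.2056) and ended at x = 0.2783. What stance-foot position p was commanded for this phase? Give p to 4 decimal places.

p = -0.1060

ωT = 3.2496·0.461 = 1.498066; cosh(ωT) = 2.348295, sinh(ωT) = 2.124733
x(T) = p + (x₀−p)·cosh(ωT) + (ẋ₀/ω)·sinh(ωT) ⇒ p·(1 − cosh) = x(T) − x₀·cosh − (ẋ₀/ω)·sinh
numerator   = 0.2783 − (0.0004)·2.348295 − (0.2056/3.2496)·2.124733 = 0.142930
denominator = 1 − 2.348295 = -1.348295
p = 0.142930 / -1.348295 = -0.1060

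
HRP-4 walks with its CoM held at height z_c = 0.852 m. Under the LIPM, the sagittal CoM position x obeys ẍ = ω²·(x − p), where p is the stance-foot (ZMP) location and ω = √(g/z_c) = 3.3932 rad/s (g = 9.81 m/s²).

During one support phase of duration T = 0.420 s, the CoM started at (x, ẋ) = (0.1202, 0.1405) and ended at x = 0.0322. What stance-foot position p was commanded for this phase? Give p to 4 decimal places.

p = 0.2612

ωT = 3.3932·0.420 = 1.425144; cosh(ωT) = 2.199465, sinh(ωT) = 1.958991
x(T) = p + (x₀−p)·cosh(ωT) + (ẋ₀/ω)·sinh(ωT) ⇒ p·(1 − cosh) = x(T) − x₀·cosh − (ẋ₀/ω)·sinh
numerator   = 0.0322 − (0.1202)·2.199465 − (0.1405/3.3932)·1.958991 = -0.313290
denominator = 1 − 2.199465 = -1.199465
p = -0.313290 / -1.199465 = 0.2612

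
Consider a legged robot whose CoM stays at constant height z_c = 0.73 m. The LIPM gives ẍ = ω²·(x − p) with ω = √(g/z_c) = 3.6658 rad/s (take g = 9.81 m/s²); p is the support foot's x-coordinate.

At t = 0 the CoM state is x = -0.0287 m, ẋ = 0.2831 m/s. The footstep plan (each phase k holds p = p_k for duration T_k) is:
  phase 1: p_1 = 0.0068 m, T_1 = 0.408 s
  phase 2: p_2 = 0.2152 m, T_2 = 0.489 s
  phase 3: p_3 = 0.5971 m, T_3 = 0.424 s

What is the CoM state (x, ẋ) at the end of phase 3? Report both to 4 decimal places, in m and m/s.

x = -0.6663, ẋ = -4.3055

phase 1: p=0.0068, T=0.408, ωT=1.495646, cosh=2.343162, sinh=2.119058; start (x,ẋ)=(-0.028700, 0.283100) → end (x,ẋ)=(0.087267, 0.387584)
phase 2: p=0.2152, T=0.489, ωT=1.792576, cosh=3.085716, sinh=2.919186; start (x,ẋ)=(0.087267, 0.387584) → end (x,ẋ)=(0.129079, -0.173058)
phase 3: p=0.5971, T=0.424, ωT=1.554299, cosh=2.471553, sinh=2.260216; start (x,ẋ)=(0.129079, -0.173058) → end (x,ẋ)=(-0.666340, -4.305506)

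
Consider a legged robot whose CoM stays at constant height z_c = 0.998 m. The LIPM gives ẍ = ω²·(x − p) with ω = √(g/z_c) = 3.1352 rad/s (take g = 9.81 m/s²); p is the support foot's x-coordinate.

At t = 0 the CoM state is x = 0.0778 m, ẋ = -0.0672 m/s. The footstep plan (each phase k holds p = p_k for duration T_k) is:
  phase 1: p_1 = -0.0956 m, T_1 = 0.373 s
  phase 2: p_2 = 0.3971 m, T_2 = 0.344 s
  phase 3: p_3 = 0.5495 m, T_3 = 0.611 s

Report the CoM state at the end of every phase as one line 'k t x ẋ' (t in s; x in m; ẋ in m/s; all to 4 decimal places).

phase 1: p=-0.0956, T=0.373, ωT=1.169430, cosh=1.765350, sinh=1.454806; start (x,ẋ)=(0.077800, -0.067200) → end (x,ẋ)=(0.179329, 0.672264)
phase 2: p=0.3971, T=0.344, ωT=1.078509, cosh=1.640197, sinh=1.300095; start (x,ẋ)=(0.179329, 0.672264) → end (x,ẋ)=(0.318686, 0.215000)
phase 3: p=0.5495, T=0.611, ωT=1.915607, cosh=3.469157, sinh=3.321904; start (x,ẋ)=(0.318686, 0.215000) → end (x,ẋ)=(-0.023428, -1.658025)

1 0.3730 0.1793 0.6723
2 0.7170 0.3187 0.2150
3 1.3280 -0.0234 -1.6580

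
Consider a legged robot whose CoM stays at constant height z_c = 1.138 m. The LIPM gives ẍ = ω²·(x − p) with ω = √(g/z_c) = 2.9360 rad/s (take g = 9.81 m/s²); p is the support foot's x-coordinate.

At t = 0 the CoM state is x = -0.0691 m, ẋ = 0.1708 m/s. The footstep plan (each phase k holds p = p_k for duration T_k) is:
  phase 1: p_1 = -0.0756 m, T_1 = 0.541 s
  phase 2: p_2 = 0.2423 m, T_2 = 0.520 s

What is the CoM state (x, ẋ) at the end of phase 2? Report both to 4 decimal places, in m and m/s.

phase 1: p=-0.0756, T=0.541, ωT=1.588376, cosh=2.550024, sinh=2.345767; start (x,ẋ)=(-0.069100, 0.170800) → end (x,ẋ)=(0.077439, 0.480311)
phase 2: p=0.2423, T=0.520, ωT=1.526720, cosh=2.410151, sinh=2.192903; start (x,ẋ)=(0.077439, 0.480311) → end (x,ẋ)=(0.203704, 0.096184)

x = 0.2037, ẋ = 0.0962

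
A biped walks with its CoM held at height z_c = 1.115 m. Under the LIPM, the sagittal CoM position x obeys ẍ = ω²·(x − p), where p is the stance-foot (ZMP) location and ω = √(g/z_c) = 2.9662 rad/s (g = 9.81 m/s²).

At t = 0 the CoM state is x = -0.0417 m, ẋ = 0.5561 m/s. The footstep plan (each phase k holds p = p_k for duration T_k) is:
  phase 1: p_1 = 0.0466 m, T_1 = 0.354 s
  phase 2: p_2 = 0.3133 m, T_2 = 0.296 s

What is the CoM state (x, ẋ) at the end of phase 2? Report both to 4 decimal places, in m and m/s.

phase 1: p=0.0466, T=0.354, ωT=1.050035, cosh=1.603838, sinh=1.253912; start (x,ẋ)=(-0.041700, 0.556100) → end (x,ẋ)=(0.140063, 0.563475)
phase 2: p=0.3133, T=0.296, ωT=0.877995, cosh=1.410843, sinh=0.995228; start (x,ẋ)=(0.140063, 0.563475) → end (x,ẋ)=(0.257949, 0.283573)

x = 0.2579, ẋ = 0.2836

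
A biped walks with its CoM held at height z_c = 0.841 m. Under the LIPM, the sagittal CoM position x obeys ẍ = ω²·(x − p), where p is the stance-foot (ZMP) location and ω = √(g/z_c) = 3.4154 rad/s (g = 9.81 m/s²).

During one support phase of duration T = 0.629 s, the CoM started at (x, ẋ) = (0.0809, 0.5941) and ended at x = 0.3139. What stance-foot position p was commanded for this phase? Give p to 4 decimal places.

p = 0.2311

ωT = 3.4154·0.629 = 2.148287; cosh(ωT) = 4.343423, sinh(ωT) = 4.226739
x(T) = p + (x₀−p)·cosh(ωT) + (ẋ₀/ω)·sinh(ωT) ⇒ p·(1 − cosh) = x(T) − x₀·cosh − (ẋ₀/ω)·sinh
numerator   = 0.3139 − (0.0809)·4.343423 − (0.5941/3.4154)·4.226739 = -0.772713
denominator = 1 − 4.343423 = -3.343423
p = -0.772713 / -3.343423 = 0.2311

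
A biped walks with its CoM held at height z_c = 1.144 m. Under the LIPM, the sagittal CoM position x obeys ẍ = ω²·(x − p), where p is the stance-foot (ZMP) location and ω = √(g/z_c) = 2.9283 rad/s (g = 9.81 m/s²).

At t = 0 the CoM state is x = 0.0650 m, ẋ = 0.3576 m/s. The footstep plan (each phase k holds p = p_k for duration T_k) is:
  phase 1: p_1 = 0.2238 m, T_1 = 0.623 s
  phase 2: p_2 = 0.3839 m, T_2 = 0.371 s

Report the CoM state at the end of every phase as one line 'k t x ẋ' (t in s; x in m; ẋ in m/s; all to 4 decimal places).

phase 1: p=0.2238, T=0.623, ωT=1.824331, cosh=3.179986, sinh=3.018660; start (x,ẋ)=(0.065000, 0.357600) → end (x,ẋ)=(0.087453, -0.266556)
phase 2: p=0.3839, T=0.371, ωT=1.086399, cosh=1.650507, sinh=1.313077; start (x,ẋ)=(0.087453, -0.266556) → end (x,ẋ)=(-0.224914, -1.579817)

1 0.6230 0.0875 -0.2666
2 0.9940 -0.2249 -1.5798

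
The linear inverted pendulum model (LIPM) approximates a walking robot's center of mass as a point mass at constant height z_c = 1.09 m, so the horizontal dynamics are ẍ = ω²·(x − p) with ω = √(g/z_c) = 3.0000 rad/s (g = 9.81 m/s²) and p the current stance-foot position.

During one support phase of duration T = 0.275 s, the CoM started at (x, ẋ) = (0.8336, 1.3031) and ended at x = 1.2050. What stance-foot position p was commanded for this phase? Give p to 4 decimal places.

ωT = 3.0000·0.275 = 0.825000; cosh(ωT) = 1.360058, sinh(ωT) = 0.921823
x(T) = p + (x₀−p)·cosh(ωT) + (ẋ₀/ω)·sinh(ωT) ⇒ p·(1 − cosh) = x(T) − x₀·cosh − (ẋ₀/ω)·sinh
numerator   = 1.2050 − (0.8336)·1.360058 − (1.3031/3.0000)·0.921823 = -0.329153
denominator = 1 − 1.360058 = -0.360058
p = -0.329153 / -0.360058 = 0.9142

p = 0.9142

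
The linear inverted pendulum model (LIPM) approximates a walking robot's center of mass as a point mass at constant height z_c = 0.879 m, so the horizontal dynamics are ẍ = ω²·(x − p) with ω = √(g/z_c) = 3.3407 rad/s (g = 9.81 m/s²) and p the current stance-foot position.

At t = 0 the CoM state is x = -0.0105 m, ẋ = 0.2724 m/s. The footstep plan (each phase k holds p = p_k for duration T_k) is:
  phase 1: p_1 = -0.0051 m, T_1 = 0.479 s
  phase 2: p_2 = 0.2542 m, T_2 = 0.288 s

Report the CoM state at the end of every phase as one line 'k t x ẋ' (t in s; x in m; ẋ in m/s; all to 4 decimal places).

1 0.4790 0.1747 0.6594
2 0.7670 0.3556 0.6921

phase 1: p=-0.0051, T=0.479, ωT=1.600195, cosh=2.577928, sinh=2.376071; start (x,ẋ)=(-0.010500, 0.272400) → end (x,ẋ)=(0.174724, 0.659364)
phase 2: p=0.2542, T=0.288, ωT=0.962122, cosh=1.499662, sinh=1.117581; start (x,ẋ)=(0.174724, 0.659364) → end (x,ẋ)=(0.355592, 0.692098)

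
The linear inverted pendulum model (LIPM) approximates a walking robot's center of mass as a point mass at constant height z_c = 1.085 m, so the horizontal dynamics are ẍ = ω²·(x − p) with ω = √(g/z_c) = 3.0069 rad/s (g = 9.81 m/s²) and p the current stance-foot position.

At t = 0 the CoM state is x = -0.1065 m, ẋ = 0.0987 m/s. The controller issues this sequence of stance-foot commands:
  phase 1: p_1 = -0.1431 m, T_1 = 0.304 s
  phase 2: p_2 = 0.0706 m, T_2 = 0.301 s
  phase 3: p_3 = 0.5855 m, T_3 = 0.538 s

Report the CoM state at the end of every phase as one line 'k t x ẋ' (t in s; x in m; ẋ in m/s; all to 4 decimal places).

phase 1: p=-0.1431, T=0.304, ωT=0.914098, cosh=1.447701, sinh=1.046822; start (x,ẋ)=(-0.106500, 0.098700) → end (x,ẋ)=(-0.055753, 0.258094)
phase 2: p=0.0706, T=0.301, ωT=0.905077, cosh=1.438316, sinh=1.033806; start (x,ẋ)=(-0.055753, 0.258094) → end (x,ẋ)=(-0.022400, -0.021554)
phase 3: p=0.5855, T=0.538, ωT=1.617712, cosh=2.619948, sinh=2.421596; start (x,ẋ)=(-0.022400, -0.021554) → end (x,ẋ)=(-1.024524, -4.482889)

1 0.3040 -0.0558 0.2581
2 0.6050 -0.0224 -0.0216
3 1.1430 -1.0245 -4.4829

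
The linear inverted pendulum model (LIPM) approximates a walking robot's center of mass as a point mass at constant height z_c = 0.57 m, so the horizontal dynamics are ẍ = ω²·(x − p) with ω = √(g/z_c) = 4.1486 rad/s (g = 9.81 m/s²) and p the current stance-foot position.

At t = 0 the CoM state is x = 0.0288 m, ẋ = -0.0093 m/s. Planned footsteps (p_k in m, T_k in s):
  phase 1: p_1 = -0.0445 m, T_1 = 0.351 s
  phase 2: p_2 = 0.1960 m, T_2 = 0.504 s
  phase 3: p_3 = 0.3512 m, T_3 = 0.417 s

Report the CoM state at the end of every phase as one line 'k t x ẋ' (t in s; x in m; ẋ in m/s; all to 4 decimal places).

phase 1: p=-0.0445, T=0.351, ωT=1.456159, cosh=2.261290, sinh=2.028160; start (x,ẋ)=(0.028800, -0.009300) → end (x,ẋ)=(0.116706, 0.595718)
phase 2: p=0.1960, T=0.504, ωT=2.090894, cosh=4.107863, sinh=3.984286; start (x,ẋ)=(0.116706, 0.595718) → end (x,ẋ)=(0.442395, 1.136461)
phase 3: p=0.3512, T=0.417, ωT=1.729966, cosh=2.908877, sinh=2.731586; start (x,ẋ)=(0.442395, 1.136461) → end (x,ẋ)=(1.364760, 4.339266)

1 0.3510 0.1167 0.5957
2 0.8550 0.4424 1.1365
3 1.2720 1.3648 4.3393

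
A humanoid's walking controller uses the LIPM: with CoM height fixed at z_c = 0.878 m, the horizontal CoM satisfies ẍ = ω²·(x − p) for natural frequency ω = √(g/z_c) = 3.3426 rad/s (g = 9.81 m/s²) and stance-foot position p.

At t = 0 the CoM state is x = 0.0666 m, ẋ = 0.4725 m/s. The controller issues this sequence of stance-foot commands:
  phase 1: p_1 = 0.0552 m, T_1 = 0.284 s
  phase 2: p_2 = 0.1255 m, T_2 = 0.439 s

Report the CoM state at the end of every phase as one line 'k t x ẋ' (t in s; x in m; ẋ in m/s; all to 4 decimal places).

1 0.2840 0.2274 0.7437
2 0.7230 0.8152 2.3984

phase 1: p=0.0552, T=0.284, ωT=0.949298, cosh=1.485454, sinh=1.098442; start (x,ẋ)=(0.066600, 0.472500) → end (x,ẋ)=(0.227407, 0.743734)
phase 2: p=0.1255, T=0.439, ωT=1.467401, cosh=2.284236, sinh=2.053712; start (x,ẋ)=(0.227407, 0.743734) → end (x,ẋ)=(0.815233, 2.398426)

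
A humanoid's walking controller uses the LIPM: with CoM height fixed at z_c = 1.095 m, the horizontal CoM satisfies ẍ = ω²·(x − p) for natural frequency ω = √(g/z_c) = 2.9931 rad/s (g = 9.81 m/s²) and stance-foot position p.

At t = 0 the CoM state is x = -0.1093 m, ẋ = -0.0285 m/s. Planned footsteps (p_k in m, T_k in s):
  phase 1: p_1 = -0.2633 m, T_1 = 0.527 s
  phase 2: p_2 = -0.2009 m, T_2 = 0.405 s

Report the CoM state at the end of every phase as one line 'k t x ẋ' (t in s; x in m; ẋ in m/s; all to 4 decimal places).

1 0.5270 0.1034 0.9964
2 0.9320 0.8656 3.2176

phase 1: p=-0.2633, T=0.527, ωT=1.577364, cosh=2.524346, sinh=2.317827; start (x,ẋ)=(-0.109300, -0.028500) → end (x,ẋ)=(0.103379, 0.996429)
phase 2: p=-0.2009, T=0.405, ωT=1.212206, cosh=1.829215, sinh=1.531674; start (x,ẋ)=(0.103379, 0.996429) → end (x,ẋ)=(0.865600, 3.217637)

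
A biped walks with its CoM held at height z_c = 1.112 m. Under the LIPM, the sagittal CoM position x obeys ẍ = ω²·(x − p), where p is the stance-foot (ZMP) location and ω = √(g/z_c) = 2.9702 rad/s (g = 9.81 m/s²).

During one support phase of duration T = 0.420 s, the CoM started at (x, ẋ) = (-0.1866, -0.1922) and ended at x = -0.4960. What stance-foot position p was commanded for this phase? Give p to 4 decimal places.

ωT = 2.9702·0.420 = 1.247484; cosh(ωT) = 1.884399, sinh(ωT) = 1.597173
x(T) = p + (x₀−p)·cosh(ωT) + (ẋ₀/ω)·sinh(ωT) ⇒ p·(1 − cosh) = x(T) − x₀·cosh − (ẋ₀/ω)·sinh
numerator   = -0.4960 − (-0.1866)·1.884399 − (-0.1922/2.9702)·1.597173 = -0.041019
denominator = 1 − 1.884399 = -0.884399
p = -0.041019 / -0.884399 = 0.0464

p = 0.0464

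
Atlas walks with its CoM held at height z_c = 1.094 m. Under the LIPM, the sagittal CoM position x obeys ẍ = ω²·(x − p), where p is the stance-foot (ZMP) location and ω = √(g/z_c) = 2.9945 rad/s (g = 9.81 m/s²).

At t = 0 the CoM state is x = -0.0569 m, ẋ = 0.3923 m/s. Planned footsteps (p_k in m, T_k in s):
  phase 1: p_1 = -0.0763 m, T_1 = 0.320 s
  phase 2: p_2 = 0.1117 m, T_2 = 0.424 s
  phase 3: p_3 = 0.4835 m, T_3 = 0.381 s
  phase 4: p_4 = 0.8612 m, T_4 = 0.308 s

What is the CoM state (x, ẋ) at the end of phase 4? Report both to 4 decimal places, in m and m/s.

phase 1: p=-0.0763, T=0.320, ωT=0.958240, cosh=1.495336, sinh=1.111768; start (x,ẋ)=(-0.056900, 0.392300) → end (x,ẋ)=(0.098359, 0.651206)
phase 2: p=0.1117, T=0.424, ωT=1.269668, cosh=1.920298, sinh=1.639373; start (x,ẋ)=(0.098359, 0.651206) → end (x,ẋ)=(0.442591, 1.185017)
phase 3: p=0.4835, T=0.381, ωT=1.140904, cosh=1.724564, sinh=1.405034; start (x,ẋ)=(0.442591, 1.185017) → end (x,ẋ)=(0.968966, 1.871518)
phase 4: p=0.8612, T=0.308, ωT=0.922306, cosh=1.456342, sinh=1.058741; start (x,ẋ)=(0.968966, 1.871518) → end (x,ẋ)=(1.679842, 3.067232)

x = 1.6798, ẋ = 3.0672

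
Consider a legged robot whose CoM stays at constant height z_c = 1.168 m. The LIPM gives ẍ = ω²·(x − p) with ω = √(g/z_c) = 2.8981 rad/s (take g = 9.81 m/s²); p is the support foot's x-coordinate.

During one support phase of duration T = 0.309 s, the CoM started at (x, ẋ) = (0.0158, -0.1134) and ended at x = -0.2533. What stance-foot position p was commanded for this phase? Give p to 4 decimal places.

ωT = 2.8981·0.309 = 0.895513; cosh(ωT) = 1.428495, sinh(ωT) = 1.020097
x(T) = p + (x₀−p)·cosh(ωT) + (ẋ₀/ω)·sinh(ωT) ⇒ p·(1 − cosh) = x(T) − x₀·cosh − (ẋ₀/ω)·sinh
numerator   = -0.2533 − (0.0158)·1.428495 − (-0.1134/2.8981)·1.020097 = -0.235955
denominator = 1 − 1.428495 = -0.428495
p = -0.235955 / -0.428495 = 0.5507

p = 0.5507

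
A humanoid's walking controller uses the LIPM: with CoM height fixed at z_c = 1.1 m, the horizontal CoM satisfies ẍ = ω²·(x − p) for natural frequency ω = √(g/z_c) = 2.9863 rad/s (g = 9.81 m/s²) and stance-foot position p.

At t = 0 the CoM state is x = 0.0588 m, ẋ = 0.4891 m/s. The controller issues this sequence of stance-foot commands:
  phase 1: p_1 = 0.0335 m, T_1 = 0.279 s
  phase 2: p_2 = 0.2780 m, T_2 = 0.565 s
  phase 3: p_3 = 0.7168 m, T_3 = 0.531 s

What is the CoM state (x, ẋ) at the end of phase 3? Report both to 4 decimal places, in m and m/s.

x = 2.1085, ẋ = 4.4589

phase 1: p=0.0335, T=0.279, ωT=0.833178, cosh=1.367642, sinh=0.932976; start (x,ẋ)=(0.058800, 0.489100) → end (x,ẋ)=(0.220905, 0.739403)
phase 2: p=0.2780, T=0.565, ωT=1.687259, cosh=2.794837, sinh=2.609812; start (x,ẋ)=(0.220905, 0.739403) → end (x,ẋ)=(0.764615, 1.621534)
phase 3: p=0.7168, T=0.531, ωT=1.585725, cosh=2.543815, sinh=2.339016; start (x,ẋ)=(0.764615, 1.621534) → end (x,ẋ)=(2.108497, 4.458870)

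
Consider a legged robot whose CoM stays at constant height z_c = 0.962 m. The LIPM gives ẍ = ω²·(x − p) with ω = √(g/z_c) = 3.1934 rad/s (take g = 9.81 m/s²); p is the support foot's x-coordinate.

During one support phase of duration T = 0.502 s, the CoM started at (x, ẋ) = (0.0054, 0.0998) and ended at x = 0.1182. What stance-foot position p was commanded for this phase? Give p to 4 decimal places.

ωT = 3.1934·0.502 = 1.603087; cosh(ωT) = 2.584810, sinh(ωT) = 2.383535
x(T) = p + (x₀−p)·cosh(ωT) + (ẋ₀/ω)·sinh(ωT) ⇒ p·(1 − cosh) = x(T) − x₀·cosh − (ẋ₀/ω)·sinh
numerator   = 0.1182 − (0.0054)·2.584810 − (0.0998/3.1934)·2.383535 = 0.029752
denominator = 1 − 2.584810 = -1.584810
p = 0.029752 / -1.584810 = -0.0188

p = -0.0188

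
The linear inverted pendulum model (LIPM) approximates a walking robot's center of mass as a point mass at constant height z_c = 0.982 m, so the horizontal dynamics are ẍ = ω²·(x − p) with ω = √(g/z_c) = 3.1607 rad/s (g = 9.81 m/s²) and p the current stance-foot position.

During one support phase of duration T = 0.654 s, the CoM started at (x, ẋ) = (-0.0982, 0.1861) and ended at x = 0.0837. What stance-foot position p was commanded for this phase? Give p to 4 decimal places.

p = -0.0826

ωT = 3.1607·0.654 = 2.067098; cosh(ωT) = 4.014205, sinh(ωT) = 3.887652
x(T) = p + (x₀−p)·cosh(ωT) + (ẋ₀/ω)·sinh(ωT) ⇒ p·(1 − cosh) = x(T) − x₀·cosh − (ẋ₀/ω)·sinh
numerator   = 0.0837 − (-0.0982)·4.014205 − (0.1861/3.1607)·3.887652 = 0.248992
denominator = 1 − 4.014205 = -3.014205
p = 0.248992 / -3.014205 = -0.0826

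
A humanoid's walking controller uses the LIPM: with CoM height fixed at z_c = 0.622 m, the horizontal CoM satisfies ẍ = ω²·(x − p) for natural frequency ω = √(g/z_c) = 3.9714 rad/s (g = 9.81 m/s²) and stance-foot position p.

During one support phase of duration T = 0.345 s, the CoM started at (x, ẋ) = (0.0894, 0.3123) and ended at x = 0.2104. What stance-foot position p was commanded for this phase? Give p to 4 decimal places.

p = 0.1111

ωT = 3.9714·0.345 = 1.370133; cosh(ωT) = 2.094974, sinh(ωT) = 1.840900
x(T) = p + (x₀−p)·cosh(ωT) + (ẋ₀/ω)·sinh(ωT) ⇒ p·(1 − cosh) = x(T) − x₀·cosh − (ẋ₀/ω)·sinh
numerator   = 0.2104 − (0.0894)·2.094974 − (0.3123/3.9714)·1.840900 = -0.121654
denominator = 1 − 2.094974 = -1.094974
p = -0.121654 / -1.094974 = 0.1111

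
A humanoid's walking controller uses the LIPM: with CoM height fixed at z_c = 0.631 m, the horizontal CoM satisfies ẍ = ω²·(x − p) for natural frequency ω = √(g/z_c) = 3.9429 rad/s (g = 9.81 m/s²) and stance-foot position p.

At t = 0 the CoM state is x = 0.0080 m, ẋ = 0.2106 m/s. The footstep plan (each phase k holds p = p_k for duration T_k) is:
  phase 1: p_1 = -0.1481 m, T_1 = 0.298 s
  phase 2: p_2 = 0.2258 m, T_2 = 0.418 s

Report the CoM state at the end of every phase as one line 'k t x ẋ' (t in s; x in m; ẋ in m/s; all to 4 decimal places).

phase 1: p=-0.1481, T=0.298, ωT=1.174984, cosh=1.773458, sinh=1.464634; start (x,ẋ)=(0.008000, 0.210600) → end (x,ẋ)=(0.206966, 1.274953)
phase 2: p=0.2258, T=0.418, ωT=1.648132, cosh=2.694836, sinh=2.502427; start (x,ẋ)=(0.206966, 1.274953) → end (x,ẋ)=(0.984217, 3.249962)

1 0.2980 0.2070 1.2750
2 0.7160 0.9842 3.2500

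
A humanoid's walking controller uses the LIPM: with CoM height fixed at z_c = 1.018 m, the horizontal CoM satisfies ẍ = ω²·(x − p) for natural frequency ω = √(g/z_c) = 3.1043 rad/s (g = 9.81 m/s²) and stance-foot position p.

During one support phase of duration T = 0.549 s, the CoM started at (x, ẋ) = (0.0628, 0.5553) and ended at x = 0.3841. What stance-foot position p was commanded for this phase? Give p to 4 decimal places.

ωT = 3.1043·0.549 = 1.704261; cosh(ωT) = 2.839613, sinh(ωT) = 2.657707
x(T) = p + (x₀−p)·cosh(ωT) + (ẋ₀/ω)·sinh(ωT) ⇒ p·(1 − cosh) = x(T) − x₀·cosh − (ẋ₀/ω)·sinh
numerator   = 0.3841 − (0.0628)·2.839613 − (0.5553/3.1043)·2.657707 = -0.269641
denominator = 1 − 2.839613 = -1.839613
p = -0.269641 / -1.839613 = 0.1466

p = 0.1466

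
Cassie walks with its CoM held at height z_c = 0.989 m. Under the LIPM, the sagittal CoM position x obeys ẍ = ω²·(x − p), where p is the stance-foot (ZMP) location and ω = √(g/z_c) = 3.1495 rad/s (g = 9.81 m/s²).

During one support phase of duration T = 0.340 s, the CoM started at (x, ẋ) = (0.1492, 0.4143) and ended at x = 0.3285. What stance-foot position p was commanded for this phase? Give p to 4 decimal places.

p = 0.1334

ωT = 3.1495·0.340 = 1.070830; cosh(ωT) = 1.630262, sinh(ωT) = 1.287538
x(T) = p + (x₀−p)·cosh(ωT) + (ẋ₀/ω)·sinh(ωT) ⇒ p·(1 − cosh) = x(T) − x₀·cosh − (ẋ₀/ω)·sinh
numerator   = 0.3285 − (0.1492)·1.630262 − (0.4143/3.1495)·1.287538 = -0.084104
denominator = 1 − 1.630262 = -0.630262
p = -0.084104 / -0.630262 = 0.1334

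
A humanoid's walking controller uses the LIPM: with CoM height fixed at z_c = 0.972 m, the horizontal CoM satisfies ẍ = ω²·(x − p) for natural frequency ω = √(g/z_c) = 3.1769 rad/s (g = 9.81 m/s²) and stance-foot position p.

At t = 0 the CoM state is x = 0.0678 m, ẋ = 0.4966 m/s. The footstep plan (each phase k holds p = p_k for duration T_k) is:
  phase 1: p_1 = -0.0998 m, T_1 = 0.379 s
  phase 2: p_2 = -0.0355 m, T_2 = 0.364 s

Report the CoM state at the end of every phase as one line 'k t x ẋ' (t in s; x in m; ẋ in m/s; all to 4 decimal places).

1 0.3790 0.4418 1.7098
2 0.7430 1.5688 5.1575

phase 1: p=-0.0998, T=0.379, ωT=1.204045, cosh=1.816776, sinh=1.516798; start (x,ẋ)=(0.067800, 0.496600) → end (x,ẋ)=(0.441791, 1.709828)
phase 2: p=-0.0355, T=0.364, ωT=1.156392, cosh=1.746531, sinh=1.431912; start (x,ẋ)=(0.441791, 1.709828) → end (x,ẋ)=(1.568769, 5.157486)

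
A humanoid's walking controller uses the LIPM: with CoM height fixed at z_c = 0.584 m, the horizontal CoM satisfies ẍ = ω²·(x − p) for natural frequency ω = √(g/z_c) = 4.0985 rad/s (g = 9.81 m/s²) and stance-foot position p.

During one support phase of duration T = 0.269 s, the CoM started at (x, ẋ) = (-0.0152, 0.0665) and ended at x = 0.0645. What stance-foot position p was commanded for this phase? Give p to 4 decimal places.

p = -0.1015

ωT = 4.0985·0.269 = 1.102496; cosh(ωT) = 1.671858, sinh(ωT) = 1.339817
x(T) = p + (x₀−p)·cosh(ωT) + (ẋ₀/ω)·sinh(ωT) ⇒ p·(1 − cosh) = x(T) − x₀·cosh − (ẋ₀/ω)·sinh
numerator   = 0.0645 − (-0.0152)·1.671858 − (0.0665/4.0985)·1.339817 = 0.068173
denominator = 1 − 1.671858 = -0.671858
p = 0.068173 / -0.671858 = -0.1015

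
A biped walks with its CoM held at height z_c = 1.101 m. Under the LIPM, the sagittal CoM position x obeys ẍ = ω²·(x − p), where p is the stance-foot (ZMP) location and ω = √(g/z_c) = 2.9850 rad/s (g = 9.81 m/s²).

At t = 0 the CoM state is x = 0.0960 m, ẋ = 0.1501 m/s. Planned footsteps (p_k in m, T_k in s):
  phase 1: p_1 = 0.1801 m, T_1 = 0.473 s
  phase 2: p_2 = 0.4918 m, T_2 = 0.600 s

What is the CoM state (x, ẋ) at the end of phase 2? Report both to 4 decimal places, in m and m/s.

phase 1: p=0.1801, T=0.473, ωT=1.411905, cosh=2.173722, sinh=1.930044; start (x,ẋ)=(0.096000, 0.150100) → end (x,ẋ)=(0.094342, -0.158240)
phase 2: p=0.4918, T=0.600, ωT=1.791000, cosh=3.081119, sinh=2.914326; start (x,ẋ)=(0.094342, -0.158240) → end (x,ẋ)=(-0.887309, -3.945149)

x = -0.8873, ẋ = -3.9451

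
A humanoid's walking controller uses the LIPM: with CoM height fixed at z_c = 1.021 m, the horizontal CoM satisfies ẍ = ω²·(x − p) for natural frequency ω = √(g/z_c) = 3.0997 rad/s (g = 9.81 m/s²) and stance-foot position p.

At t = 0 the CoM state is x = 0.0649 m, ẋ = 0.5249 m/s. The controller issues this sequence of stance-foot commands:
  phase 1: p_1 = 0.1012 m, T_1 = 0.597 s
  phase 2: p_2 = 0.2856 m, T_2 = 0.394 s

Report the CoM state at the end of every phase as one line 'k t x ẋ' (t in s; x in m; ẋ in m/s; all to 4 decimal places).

phase 1: p=0.1012, T=0.597, ωT=1.850521, cosh=3.260144, sinh=3.102989; start (x,ẋ)=(0.064900, 0.524900) → end (x,ẋ)=(0.508314, 1.362104)
phase 2: p=0.2856, T=0.394, ωT=1.221282, cosh=1.843192, sinh=1.548340; start (x,ẋ)=(0.508314, 1.362104) → end (x,ẋ)=(1.376493, 3.579510)

1 0.5970 0.5083 1.3621
2 0.9910 1.3765 3.5795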